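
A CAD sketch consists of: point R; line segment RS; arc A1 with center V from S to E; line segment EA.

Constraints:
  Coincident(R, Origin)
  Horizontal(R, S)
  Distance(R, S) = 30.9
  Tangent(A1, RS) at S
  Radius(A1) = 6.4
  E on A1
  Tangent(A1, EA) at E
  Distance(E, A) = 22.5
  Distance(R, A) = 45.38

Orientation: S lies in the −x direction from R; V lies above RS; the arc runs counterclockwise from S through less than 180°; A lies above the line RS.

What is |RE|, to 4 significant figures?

26.67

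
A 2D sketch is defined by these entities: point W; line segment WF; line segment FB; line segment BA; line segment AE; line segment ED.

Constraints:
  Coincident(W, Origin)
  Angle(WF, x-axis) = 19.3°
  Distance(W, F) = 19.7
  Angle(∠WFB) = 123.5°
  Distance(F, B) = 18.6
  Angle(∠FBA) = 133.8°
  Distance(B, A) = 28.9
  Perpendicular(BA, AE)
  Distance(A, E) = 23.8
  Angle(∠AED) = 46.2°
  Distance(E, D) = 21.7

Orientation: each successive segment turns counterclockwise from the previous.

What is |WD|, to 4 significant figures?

32.31

BA ⟂ AE, so AE runs at -148.0°; with |AE| = 23.8, E = (-12.34, 36.44). ∠AED = 46.2° gives ED at -14.20° from the x-axis; with |ED| = 21.7, D = (8.694, 31.12). Then |WD| = |D − W| = 32.31.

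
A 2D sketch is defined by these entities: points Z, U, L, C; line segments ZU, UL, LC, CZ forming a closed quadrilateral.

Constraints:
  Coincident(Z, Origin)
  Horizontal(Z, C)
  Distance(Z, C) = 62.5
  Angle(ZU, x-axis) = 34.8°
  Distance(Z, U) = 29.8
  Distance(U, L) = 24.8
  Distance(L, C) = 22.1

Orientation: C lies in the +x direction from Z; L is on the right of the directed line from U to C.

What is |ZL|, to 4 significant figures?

40.53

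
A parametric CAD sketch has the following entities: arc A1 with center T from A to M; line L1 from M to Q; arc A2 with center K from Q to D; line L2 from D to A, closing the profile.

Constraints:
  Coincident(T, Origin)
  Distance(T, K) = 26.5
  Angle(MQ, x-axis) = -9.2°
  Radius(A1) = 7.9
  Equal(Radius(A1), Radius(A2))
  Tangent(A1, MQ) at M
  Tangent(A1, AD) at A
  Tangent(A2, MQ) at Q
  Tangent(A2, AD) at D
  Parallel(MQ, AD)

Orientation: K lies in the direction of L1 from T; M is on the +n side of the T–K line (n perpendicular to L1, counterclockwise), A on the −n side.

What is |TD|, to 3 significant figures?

27.7

The slot axis is L1's direction at -9.2°, so u = (cos -9.2°, sin -9.2°) = (0.987, -0.160) and n = (−sin -9.2°, cos -9.2°) = (0.160, 0.987). T is at the origin and K lies 26.5 along u from T, so K = 26.5·u = (26.2, -4.24). Tangency of A1 to both parallel lines with radius 7.9 puts M and A at T ± 7.9·n: M = (1.26, 7.80), A = (-1.26, -7.80). Equal radii place Q and D the same way about K: Q = K + 7.9·n = (27.4, 3.56), D = K − 7.9·n = (24.9, -12.0). Then |TD| = |D − T| = 27.7.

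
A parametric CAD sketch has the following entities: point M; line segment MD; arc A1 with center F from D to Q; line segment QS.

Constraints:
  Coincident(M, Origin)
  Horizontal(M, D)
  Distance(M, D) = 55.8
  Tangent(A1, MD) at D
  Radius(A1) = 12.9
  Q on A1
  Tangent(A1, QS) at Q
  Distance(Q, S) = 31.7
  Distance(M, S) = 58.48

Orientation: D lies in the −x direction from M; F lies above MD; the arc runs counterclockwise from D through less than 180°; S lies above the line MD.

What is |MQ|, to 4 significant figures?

44.49

Checks: |FQ| = 12.90 ✓; ∠(FQ, QS) = 90.00° ✓; |QS| = 31.70 ✓; |MS| = 58.48 ✓.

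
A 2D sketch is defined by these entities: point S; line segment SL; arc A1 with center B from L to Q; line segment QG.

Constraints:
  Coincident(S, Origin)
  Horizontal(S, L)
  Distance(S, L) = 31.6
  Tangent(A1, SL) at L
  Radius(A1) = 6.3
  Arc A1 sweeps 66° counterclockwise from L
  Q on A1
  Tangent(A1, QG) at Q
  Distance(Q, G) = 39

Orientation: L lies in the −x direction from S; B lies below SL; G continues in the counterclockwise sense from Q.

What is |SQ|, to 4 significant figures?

37.54

S is at the origin; SL is horizontal with |SL| = 31.6 and L on the −x side, so L = (-31.60, 0.000). Tangency of A1 to SL means the radius BL is perpendicular to SL, so B = L + (0, -6.3) = (-31.60, -6.300). On A1, L sits at bearing 90° from B; a 66° counterclockwise sweep puts Q at bearing 156°, so Q = B + 6.3·(cos 156°, sin 156°) = (-37.36, -3.738). Then |SQ| = |Q − S| = 37.54.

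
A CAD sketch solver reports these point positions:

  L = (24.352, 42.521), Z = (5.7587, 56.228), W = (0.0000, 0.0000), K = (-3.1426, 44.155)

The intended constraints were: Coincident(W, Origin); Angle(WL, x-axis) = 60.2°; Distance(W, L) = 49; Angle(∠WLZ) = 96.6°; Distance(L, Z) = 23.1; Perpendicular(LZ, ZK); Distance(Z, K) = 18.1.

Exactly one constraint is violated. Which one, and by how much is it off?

Distance(Z, K) = 18.1 — off by 3.10.

W = (0.00, 0.00) ✓; WL at 60.20° ✓; |WL| = 49.00 ✓; ∠WLZ = 96.60° ✓; |LZ| = 23.10 ✓; ∠(LZ, ZK) = 90.00° ✓; |ZK| = 15.00 ✗.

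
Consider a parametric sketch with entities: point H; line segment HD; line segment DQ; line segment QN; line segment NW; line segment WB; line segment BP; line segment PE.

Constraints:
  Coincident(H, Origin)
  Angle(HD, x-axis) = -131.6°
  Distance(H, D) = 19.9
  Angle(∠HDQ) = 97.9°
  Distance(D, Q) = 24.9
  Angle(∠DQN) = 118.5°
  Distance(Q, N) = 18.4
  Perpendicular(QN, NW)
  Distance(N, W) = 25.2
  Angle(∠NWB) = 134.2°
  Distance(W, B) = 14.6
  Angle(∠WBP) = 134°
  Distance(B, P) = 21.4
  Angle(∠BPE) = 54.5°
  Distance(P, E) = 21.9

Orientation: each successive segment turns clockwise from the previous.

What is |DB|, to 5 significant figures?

23.974

H is at the origin; HD runs at -131.6° with length 19.9, so D = (-13.212, -14.881). ∠HDQ = 97.9° gives DQ at 146.30° from the x-axis; with |DQ| = 24.9, Q = (-33.928, -1.0656). ∠DQN = 118.5° gives QN at 84.800° from the x-axis; with |QN| = 18.4, N = (-32.260, 17.259). QN ⟂ NW, so NW runs at -5.2000°; with |NW| = 25.2, W = (-7.1639, 14.975). ∠NWB = 134.2° gives WB at -51.000° from the x-axis; with |WB| = 14.6, B = (2.0242, 3.6284). Then |DB| = |B − D| = 23.974.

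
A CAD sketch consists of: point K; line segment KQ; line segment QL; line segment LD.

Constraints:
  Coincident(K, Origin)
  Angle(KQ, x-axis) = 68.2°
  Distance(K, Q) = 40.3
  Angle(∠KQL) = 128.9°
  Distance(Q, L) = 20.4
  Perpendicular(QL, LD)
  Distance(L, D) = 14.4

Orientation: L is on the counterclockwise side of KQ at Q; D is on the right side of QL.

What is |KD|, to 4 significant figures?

64.68

∠KQL = 128.9°, so QL runs at 68.2° + (180° − 128.9°) = 119.3° from the x-axis; with |QL| = 20.4, L = Q + 20.4·(cos 119.3°, sin 119.3°) = (4.983, 55.21). QL is perpendicular to LD; with |LD| = 14.4 on the right of QL, D = L + 14.4·(0.8721, 0.4894) = (17.54, 62.26). Then |KD| = |D − K| = 64.68.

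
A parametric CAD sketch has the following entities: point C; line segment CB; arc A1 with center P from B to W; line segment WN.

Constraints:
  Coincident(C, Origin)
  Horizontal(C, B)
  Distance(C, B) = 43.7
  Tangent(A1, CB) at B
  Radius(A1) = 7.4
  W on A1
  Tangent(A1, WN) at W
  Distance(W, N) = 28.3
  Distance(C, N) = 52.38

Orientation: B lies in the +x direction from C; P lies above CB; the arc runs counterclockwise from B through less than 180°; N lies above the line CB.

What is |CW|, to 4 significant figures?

51.47

C is at the origin; C and B share the same y with |CB| = 43.7 and B on the +x side, so B = (43.70, 0.000). The tangent condition forces PB to be normal to CB, so P = B + (0, 7.4) = (43.70, 7.400). Since PW ⟂ WN (tangency), |PN| = √(7.4² + 28.3²) = 29.25 regardless of where W sits on A1. So N lies on both circle(C, 52.38) and circle(P, 29.25); the above-CB intersection is N = (37.97, 36.08). W is the foot of the tangent from N: W = (50.35, 10.64).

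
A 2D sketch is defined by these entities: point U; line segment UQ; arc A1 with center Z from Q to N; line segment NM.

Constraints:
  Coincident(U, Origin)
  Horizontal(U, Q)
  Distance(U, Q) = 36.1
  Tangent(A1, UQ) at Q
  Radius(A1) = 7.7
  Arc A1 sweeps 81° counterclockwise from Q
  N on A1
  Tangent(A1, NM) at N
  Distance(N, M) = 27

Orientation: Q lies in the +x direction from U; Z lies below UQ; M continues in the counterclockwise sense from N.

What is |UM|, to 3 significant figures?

41.1

U is at the origin; U and Q share the same y with |UQ| = 36.1 and Q on the +x side, so Q = (36.1, 0.00). A1 meets UQ tangentially, so ZQ is at right angles to UQ, so Z = Q + (0, -7.7) = (36.1, -7.70). On A1, Q sits at bearing 90° from Z; an 81° counterclockwise sweep puts N at bearing 171°, so N = Z + 7.7·(cos 171°, sin 171°) = (28.5, -6.50). Since A1 is tangent to NM there, ZN ⟂ NM, so NM runs along (−sin 171°, cos 171°); with |NM| = 27.0, M = (24.3, -33.2). Then |UM| = |M − U| = 41.1.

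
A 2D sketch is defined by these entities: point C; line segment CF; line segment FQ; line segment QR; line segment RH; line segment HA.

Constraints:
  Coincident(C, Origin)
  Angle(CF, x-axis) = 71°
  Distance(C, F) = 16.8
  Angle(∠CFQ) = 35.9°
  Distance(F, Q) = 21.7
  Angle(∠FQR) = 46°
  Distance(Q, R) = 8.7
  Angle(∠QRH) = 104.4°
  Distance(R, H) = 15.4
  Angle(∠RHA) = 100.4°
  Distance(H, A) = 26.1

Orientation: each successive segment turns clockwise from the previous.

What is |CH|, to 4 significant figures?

15.94

C is at the origin; CF runs at 71.0° with length 16.8, so F = (5.470, 15.88). ∠CFQ = 35.9° gives FQ at -73.10° from the x-axis; with |FQ| = 21.7, Q = (11.78, -4.878). ∠FQR = 46.0° gives QR at 152.9° from the x-axis; with |QR| = 8.7, R = (4.033, -0.9149). ∠QRH = 104.4° gives RH at 77.30° from the x-axis; with |RH| = 15.4, H = (7.419, 14.11). Then |CH| = |H − C| = 15.94.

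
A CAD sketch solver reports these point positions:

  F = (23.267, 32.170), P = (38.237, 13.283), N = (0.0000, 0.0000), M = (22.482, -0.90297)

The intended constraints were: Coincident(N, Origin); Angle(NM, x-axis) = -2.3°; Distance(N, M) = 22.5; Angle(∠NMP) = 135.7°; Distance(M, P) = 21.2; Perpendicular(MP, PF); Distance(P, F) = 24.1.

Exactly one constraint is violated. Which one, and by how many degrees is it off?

Perpendicular(MP, PF) — off by 3.60°.

N = (0.00, 0.00) ✓; NM at -2.300° ✓; |NM| = 22.50 ✓; ∠NMP = 135.7° ✓; |MP| = 21.20 ✓; ∠(MP, PF) = 86.40° ✗; |PF| = 24.10 ✓.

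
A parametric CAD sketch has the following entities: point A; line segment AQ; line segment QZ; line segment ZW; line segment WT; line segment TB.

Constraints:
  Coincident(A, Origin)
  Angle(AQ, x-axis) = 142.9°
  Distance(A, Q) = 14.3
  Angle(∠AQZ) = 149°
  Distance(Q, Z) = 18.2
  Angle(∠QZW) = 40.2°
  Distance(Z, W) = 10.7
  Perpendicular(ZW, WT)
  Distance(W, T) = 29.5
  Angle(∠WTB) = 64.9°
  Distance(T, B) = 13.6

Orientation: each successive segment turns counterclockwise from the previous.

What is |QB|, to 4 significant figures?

19.61

ZW ⟂ WT, so WT runs at 43.70°; with |WT| = 29.5, T = (-0.7824, 23.21). ∠WTB = 64.9° gives TB at 158.8° from the x-axis; with |TB| = 13.6, B = (-13.46, 28.12). Then |QB| = |B − Q| = 19.61.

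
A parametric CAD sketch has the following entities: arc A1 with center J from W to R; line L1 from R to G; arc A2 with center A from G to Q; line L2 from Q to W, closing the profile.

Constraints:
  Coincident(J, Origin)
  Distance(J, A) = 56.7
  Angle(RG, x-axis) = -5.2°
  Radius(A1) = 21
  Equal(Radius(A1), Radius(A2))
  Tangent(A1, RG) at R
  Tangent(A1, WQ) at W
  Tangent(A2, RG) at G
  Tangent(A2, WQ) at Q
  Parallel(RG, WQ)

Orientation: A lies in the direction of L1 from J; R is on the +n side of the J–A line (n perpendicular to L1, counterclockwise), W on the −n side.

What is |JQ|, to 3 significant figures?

60.5

The slot axis is L1's direction at -5.2°, so u = (cos -5.2°, sin -5.2°) = (0.996, -0.0906) and n = (−sin -5.2°, cos -5.2°) = (0.0906, 0.996). J is at the origin and A lies 56.7 along u from J, so A = 56.7·u = (56.5, -5.14). Tangency of A1 to both parallel lines with radius 21.0 puts R and W at J ± 21.0·n: R = (1.90, 20.9), W = (-1.90, -20.9). Equal radii place G and Q the same way about A: G = A + 21.0·n = (58.4, 15.8), Q = A − 21.0·n = (54.6, -26.1). Then |JQ| = |Q − J| = 60.5.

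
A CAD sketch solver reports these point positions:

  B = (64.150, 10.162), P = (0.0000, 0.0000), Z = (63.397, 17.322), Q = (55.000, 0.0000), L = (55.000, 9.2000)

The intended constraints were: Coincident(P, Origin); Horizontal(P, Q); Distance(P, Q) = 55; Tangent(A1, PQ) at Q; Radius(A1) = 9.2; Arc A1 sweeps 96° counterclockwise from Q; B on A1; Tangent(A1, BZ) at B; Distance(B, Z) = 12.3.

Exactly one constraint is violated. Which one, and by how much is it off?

Distance(B, Z) = 12.3 — off by 5.10.

P = (0.00, 0.00) ✓; P.y = 0.00, Q.y = 0.00 ✓; |PQ| = 55.00 ✓; ∠(LQ, QP) = 90.00° ✓; |LQ| = 9.200 ✓; bearing(L→B) − bearing(L→Q) = 96.00° ✓; |LB| = 9.200 ✓; ∠(LB, BZ) = 90.00° ✓; |BZ| = 7.199 ✗.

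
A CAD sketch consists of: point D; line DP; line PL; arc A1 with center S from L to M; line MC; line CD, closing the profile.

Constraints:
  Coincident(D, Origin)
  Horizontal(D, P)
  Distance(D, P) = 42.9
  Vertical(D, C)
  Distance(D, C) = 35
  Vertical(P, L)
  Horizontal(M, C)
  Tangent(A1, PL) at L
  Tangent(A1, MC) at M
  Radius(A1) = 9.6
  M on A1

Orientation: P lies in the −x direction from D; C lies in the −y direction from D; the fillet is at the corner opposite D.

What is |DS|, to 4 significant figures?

41.88

D is at the origin; DP is horizontal with |DP| = 42.9 and P on the −x side, so P = (-42.90, 0.000). DC is vertical with |DC| = 35.0 and C on the −y side, so C = (0.000, -35.00). The virtual corner opposite D is at (-42.90, -35.00). Since A1 is tangent to PL there, SL ⟂ PL and the tangent condition forces SM to be normal to MC, with radius 9.6, so the center S sits 9.6 in from both sides at S = (-33.30, -25.40). Then |DS| = |S − D| = 41.88.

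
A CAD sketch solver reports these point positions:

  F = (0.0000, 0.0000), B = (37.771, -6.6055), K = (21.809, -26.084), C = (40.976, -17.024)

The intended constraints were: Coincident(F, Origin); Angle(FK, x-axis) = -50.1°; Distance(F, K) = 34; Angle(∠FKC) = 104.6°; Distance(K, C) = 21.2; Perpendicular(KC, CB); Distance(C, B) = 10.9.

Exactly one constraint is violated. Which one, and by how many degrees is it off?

Perpendicular(KC, CB) — off by 8.20°.

F = (0.00, 0.00) ✓; FK at -50.10° ✓; |FK| = 34.00 ✓; ∠FKC = 104.6° ✓; |KC| = 21.20 ✓; ∠(KC, CB) = 81.80° ✗; |CB| = 10.90 ✓.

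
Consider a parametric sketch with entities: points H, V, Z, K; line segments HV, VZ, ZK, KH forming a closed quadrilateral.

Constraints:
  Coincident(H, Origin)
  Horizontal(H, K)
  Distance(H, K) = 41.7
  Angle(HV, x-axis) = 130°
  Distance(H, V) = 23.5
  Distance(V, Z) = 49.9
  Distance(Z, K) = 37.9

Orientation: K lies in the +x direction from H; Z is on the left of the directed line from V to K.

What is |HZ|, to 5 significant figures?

48.011

Checks: |VZ| = 49.90 ✓; |ZK| = 37.90 ✓.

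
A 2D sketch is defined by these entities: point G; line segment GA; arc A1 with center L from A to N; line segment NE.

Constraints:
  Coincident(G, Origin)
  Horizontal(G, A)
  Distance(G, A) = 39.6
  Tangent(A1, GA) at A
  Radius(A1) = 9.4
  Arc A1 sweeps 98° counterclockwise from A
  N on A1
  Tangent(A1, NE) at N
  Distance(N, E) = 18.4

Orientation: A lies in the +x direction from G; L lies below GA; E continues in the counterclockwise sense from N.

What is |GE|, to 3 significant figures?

43.8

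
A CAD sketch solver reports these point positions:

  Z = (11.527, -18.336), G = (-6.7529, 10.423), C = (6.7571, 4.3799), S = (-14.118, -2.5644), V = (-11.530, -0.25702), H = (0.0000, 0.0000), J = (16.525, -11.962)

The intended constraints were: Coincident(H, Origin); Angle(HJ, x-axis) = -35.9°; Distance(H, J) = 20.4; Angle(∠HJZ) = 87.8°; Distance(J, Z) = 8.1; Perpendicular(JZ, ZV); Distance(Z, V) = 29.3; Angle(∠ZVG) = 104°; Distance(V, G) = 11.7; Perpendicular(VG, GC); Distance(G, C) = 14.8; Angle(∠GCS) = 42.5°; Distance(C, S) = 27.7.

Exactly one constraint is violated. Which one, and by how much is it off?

Distance(C, S) = 27.7 — off by 5.70.

H = (0.00, 0.00) ✓; HJ at -35.90° ✓; |HJ| = 20.40 ✓; ∠HJZ = 87.80° ✓; |JZ| = 8.100 ✓; ∠(JZ, ZV) = 90.00° ✓; |ZV| = 29.30 ✓; ∠ZVG = 104.0° ✓; |VG| = 11.70 ✓; ∠(VG, GC) = 90.00° ✓; |GC| = 14.80 ✓; ∠GCS = 42.50° ✓; |CS| = 22.00 ✗.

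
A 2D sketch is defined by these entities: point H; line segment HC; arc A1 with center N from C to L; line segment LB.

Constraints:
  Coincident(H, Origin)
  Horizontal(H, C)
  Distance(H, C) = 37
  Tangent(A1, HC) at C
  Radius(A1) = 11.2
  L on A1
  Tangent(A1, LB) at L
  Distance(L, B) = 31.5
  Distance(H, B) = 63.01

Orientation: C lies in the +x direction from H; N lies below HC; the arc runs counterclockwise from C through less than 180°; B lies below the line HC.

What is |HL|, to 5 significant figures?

32.835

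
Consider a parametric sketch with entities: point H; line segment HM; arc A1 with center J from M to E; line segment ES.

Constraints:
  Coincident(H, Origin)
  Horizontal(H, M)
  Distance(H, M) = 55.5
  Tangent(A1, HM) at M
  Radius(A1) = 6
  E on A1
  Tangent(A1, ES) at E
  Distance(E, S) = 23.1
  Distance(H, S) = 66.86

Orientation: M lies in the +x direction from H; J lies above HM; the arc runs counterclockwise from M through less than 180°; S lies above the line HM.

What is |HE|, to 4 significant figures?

61.82

Checks: |JE| = 6.000 ✓; ∠(JE, ES) = 90.00° ✓; |ES| = 23.10 ✓; |HS| = 66.86 ✓.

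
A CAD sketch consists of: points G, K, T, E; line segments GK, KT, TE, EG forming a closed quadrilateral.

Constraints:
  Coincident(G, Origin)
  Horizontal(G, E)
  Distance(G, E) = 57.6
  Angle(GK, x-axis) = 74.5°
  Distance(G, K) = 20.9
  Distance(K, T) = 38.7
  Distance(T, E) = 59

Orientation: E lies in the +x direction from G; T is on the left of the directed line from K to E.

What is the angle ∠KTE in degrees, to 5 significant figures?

65.861°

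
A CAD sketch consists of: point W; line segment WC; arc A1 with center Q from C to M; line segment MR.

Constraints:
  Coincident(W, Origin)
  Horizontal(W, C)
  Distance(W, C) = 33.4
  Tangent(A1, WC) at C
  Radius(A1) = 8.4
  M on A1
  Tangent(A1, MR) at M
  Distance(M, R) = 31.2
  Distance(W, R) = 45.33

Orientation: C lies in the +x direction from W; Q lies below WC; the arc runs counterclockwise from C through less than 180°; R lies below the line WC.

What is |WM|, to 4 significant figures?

26.23

W is at the origin; WC is horizontal with |WC| = 33.4 and C on the +x side, so C = (33.40, 0.000). Since A1 is tangent to WC there, QC ⟂ WC, so Q = C + (0, -8.4) = (33.40, -8.400). Since QM ⟂ MR (tangency), |QR| = √(8.4² + 31.2²) = 32.31 regardless of where M sits on A1. So R lies on both circle(W, 45.33) and circle(Q, 32.31); the below-WC intersection is R = (23.08, -39.02). M is the foot of the tangent from R: M = (25.02, -7.877).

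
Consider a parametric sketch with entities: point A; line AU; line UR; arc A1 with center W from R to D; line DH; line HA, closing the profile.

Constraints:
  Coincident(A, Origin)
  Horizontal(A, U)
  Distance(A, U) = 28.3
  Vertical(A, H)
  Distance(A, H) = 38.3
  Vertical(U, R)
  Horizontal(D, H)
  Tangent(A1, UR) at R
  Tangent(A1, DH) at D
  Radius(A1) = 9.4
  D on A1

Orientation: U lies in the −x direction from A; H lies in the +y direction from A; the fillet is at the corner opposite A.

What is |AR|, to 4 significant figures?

40.45

A is at the origin; AU is horizontal with |AU| = 28.3 and U on the −x side, so U = (-28.30, 0.000). A and H share the same x with |AH| = 38.3 and H on the +y side, so H = (0.000, 38.30). The virtual corner opposite A is at (-28.30, 38.30). Since A1 is tangent to UR there, WR ⟂ UR and A1 meets DH tangentially, so WD is at right angles to DH, with radius 9.4, so the center W sits 9.4 in from both sides at W = (-18.90, 28.90). That places the tangent points at R = (-28.30, 28.90) on UR and D = (-18.90, 38.30) on DH. Then |AR| = |R − A| = 40.45.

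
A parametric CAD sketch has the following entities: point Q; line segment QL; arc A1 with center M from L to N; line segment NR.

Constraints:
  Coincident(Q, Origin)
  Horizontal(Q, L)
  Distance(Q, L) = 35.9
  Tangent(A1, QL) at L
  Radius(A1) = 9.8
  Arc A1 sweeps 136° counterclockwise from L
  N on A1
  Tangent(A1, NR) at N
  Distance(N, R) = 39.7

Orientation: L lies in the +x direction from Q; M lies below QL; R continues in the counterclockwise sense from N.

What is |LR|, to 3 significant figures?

49.5

On A1, L sits at bearing 90° from M; a 136° counterclockwise sweep puts N at bearing 226°, so N = M + 9.8·(cos 226°, sin 226°) = (29.1, -16.8). Tangency of A1 to NR means the radius MN is perpendicular to NR, so NR runs along (−sin 226°, cos 226°); with |NR| = 39.7, R = (57.7, -44.4). Then |LR| = |R − L| = 49.5.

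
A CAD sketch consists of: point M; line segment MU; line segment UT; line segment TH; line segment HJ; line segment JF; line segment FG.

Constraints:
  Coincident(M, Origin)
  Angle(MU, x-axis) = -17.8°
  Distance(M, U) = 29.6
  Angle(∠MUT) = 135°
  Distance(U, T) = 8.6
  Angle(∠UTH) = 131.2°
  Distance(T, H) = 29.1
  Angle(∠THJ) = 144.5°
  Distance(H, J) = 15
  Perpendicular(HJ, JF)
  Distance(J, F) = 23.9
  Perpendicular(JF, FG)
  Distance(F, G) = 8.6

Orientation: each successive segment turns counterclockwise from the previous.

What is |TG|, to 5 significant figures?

30.895

M is at the origin; MU runs at -17.8° with length 29.6, so U = (28.183, -9.0486). ∠MUT = 135.0° gives UT at 27.200° from the x-axis; with |UT| = 8.6, T = (35.832, -5.1175). ∠UTH = 131.2° gives TH at 76.000° from the x-axis; with |TH| = 29.1, H = (42.872, 23.118). ∠THJ = 144.5° gives HJ at 111.50° from the x-axis; with |HJ| = 15.0, J = (37.374, 37.074). HJ is perpendicular to JF, so JF runs at -158.50°; with |JF| = 23.9, F = (15.137, 28.315). The perpendicularity gives FG at right angles to JF, so FG runs at -68.500°; with |FG| = 8.6, G = (18.289, 20.313). Then |TG| = |G − T| = 30.895.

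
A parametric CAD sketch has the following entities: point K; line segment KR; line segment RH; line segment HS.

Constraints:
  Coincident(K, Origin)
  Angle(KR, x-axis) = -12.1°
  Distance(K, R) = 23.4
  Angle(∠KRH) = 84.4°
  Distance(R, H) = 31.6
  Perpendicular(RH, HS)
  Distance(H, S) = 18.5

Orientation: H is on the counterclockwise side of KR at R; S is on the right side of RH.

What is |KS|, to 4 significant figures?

51.05

K is at the origin; KR runs at -12.1° with length 23.4, so R = 23.4·(cos -12.1°, sin -12.1°) = (22.88, -4.905). ∠KRH = 84.4°, so RH runs at -12.1° + (180° − 84.4°) = 83.50° from the x-axis; with |RH| = 31.6, H = R + 31.6·(cos 83.50°, sin 83.50°) = (26.46, 26.49). RH is perpendicular to HS; with |HS| = 18.5 on the right of RH, S = H + 18.5·(0.9936, -0.1132) = (44.84, 24.40). Then |KS| = |S − K| = 51.05.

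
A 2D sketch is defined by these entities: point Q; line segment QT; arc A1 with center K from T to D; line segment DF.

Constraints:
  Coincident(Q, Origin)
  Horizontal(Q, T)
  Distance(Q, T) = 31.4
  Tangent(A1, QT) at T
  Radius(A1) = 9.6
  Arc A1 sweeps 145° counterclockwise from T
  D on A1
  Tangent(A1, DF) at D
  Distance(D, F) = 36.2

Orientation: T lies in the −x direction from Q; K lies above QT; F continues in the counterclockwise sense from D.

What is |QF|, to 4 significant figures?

67.43

Q is at the origin; QT is horizontal with |QT| = 31.4 and T on the −x side, so T = (-31.40, 0.000). The tangent condition forces KT to be normal to QT, so K = T + (0, 9.6) = (-31.40, 9.600). On A1, T sits at bearing -90° from K; a 145° counterclockwise sweep puts D at bearing 55°, so D = K + 9.6·(cos 55°, sin 55°) = (-25.89, 17.46). The tangent condition forces KD to be normal to DF, so DF runs along (−sin 55°, cos 55°); with |DF| = 36.2, F = (-55.55, 38.23). Then |QF| = |F − Q| = 67.43.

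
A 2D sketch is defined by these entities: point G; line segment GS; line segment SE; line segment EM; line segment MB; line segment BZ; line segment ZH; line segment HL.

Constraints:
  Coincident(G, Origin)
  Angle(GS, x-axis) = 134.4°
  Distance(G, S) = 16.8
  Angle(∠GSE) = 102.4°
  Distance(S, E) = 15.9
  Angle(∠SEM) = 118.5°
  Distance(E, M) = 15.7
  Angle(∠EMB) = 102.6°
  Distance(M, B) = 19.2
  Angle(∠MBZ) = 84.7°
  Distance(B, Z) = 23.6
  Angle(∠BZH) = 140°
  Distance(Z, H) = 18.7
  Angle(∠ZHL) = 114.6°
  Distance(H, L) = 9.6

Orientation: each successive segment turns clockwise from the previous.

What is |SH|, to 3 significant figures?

11.9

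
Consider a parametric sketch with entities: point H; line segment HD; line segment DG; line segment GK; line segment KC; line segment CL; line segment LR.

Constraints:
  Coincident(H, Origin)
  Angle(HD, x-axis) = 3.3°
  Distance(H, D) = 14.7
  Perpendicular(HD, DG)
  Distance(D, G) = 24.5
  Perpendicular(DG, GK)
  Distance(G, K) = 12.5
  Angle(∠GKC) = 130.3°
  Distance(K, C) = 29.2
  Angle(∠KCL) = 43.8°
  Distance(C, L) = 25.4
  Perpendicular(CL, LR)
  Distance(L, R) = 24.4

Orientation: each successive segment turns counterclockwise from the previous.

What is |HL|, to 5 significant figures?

9.8508

H is at the origin; HD runs at 3.3° with length 14.7, so D = (14.676, 0.84619). HD ⟂ DG, so DG runs at 93.300°; with |DG| = 24.5, G = (13.265, 25.306). DG ⟂ GK, so GK runs at -176.70°; with |GK| = 12.5, K = (0.78603, 24.586). ∠GKC = 130.3° gives KC at -127.00° from the x-axis; with |KC| = 29.2, C = (-16.787, 1.2659). ∠KCL = 43.8° gives CL at 9.2000° from the x-axis; with |CL| = 25.4, L = (8.2863, 5.3268). Then |HL| = |L − H| = 9.8508.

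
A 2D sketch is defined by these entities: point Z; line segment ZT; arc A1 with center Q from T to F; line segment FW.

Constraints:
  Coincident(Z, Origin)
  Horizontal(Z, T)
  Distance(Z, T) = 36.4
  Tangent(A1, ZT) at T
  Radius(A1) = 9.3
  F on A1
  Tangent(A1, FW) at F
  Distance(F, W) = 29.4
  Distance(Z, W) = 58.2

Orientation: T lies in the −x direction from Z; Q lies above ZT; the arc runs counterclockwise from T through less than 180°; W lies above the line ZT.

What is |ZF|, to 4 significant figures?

31.52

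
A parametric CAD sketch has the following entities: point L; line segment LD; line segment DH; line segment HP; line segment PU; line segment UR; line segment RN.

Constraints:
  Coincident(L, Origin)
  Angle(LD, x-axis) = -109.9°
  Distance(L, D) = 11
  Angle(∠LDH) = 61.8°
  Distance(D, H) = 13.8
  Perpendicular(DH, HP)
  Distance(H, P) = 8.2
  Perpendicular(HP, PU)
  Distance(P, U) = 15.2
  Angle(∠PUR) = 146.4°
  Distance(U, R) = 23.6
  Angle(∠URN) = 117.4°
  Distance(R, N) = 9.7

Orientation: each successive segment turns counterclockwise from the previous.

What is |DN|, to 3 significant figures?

24.7

L is at the origin; LD runs at -109.9° with length 11.0, so D = (-3.74, -10.3). ∠LDH = 61.8° gives DH at 8.30° from the x-axis; with |DH| = 13.8, H = (9.91, -8.35). The perpendicularity gives HP at right angles to DH, so HP runs at 98.3°; with |HP| = 8.2, P = (8.73, -0.237). HP ⟂ PU, so PU runs at -172°; with |PU| = 15.2, U = (-6.31, -2.43). ∠PUR = 146.4° gives UR at -138° from the x-axis; with |UR| = 23.6, R = (-23.9, -18.2). ∠URN = 117.4° gives RN at -75.5° from the x-axis; with |RN| = 9.7, N = (-21.5, -27.6). Then |DN| = |N − D| = 24.7.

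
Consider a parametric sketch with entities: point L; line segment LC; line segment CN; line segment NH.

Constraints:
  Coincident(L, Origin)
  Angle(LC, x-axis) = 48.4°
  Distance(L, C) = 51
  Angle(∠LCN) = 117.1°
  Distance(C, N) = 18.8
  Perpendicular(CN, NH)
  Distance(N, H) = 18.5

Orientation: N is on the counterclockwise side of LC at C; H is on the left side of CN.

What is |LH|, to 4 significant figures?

49.90

L is at the origin; LC runs at 48.4° with length 51.0, so C = 51.0·(cos 48.4°, sin 48.4°) = (33.86, 38.14). ∠LCN = 117.1°, so CN runs at 48.4° + (180° − 117.1°) = 111.3° from the x-axis; with |CN| = 18.8, N = C + 18.8·(cos 111.3°, sin 111.3°) = (27.03, 55.65). The perpendicularity gives NH at right angles to CN; with |NH| = 18.5 on the left of CN, H = N + 18.5·(-0.9317, -0.3633) = (9.795, 48.93). Then |LH| = |H − L| = 49.90.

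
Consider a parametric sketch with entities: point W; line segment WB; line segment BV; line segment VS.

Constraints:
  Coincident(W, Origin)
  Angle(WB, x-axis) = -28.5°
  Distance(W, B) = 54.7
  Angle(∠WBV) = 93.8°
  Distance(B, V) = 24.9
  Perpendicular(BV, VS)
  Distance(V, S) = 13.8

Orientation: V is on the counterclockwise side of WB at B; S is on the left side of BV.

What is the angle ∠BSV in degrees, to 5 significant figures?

61.004°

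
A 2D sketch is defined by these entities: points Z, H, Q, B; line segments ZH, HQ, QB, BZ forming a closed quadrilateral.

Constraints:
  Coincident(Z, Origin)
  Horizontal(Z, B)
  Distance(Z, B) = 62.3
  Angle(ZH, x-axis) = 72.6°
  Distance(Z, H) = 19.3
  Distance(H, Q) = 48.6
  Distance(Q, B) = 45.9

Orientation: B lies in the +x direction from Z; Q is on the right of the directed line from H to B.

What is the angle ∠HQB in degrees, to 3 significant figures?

77.9°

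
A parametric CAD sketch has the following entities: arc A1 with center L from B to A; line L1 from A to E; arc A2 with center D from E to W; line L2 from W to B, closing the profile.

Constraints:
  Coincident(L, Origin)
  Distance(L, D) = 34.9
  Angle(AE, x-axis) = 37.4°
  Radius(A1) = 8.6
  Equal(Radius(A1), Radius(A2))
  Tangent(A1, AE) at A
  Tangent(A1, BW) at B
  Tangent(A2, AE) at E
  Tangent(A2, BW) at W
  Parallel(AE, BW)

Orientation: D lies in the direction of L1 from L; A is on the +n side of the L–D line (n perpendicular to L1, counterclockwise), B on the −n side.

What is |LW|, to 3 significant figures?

35.9

The slot axis is L1's direction at 37.4°, so u = (cos 37.4°, sin 37.4°) = (0.794, 0.607) and n = (−sin 37.4°, cos 37.4°) = (-0.607, 0.794). L is at the origin and D lies 34.9 along u from L, so D = 34.9·u = (27.7, 21.2). Tangency of A1 to both parallel lines with radius 8.6 puts A and B at L ± 8.6·n: A = (-5.22, 6.83), B = (5.22, -6.83). Equal radii place E and W the same way about D: E = D + 8.6·n = (22.5, 28.0), W = D − 8.6·n = (32.9, 14.4). Then |LW| = |W − L| = 35.9.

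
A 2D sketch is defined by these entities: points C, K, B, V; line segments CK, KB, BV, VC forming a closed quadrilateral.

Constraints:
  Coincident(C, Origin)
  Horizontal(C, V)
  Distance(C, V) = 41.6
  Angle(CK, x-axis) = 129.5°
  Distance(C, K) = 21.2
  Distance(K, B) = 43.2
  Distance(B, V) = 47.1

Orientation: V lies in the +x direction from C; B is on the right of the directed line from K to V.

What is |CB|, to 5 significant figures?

24.290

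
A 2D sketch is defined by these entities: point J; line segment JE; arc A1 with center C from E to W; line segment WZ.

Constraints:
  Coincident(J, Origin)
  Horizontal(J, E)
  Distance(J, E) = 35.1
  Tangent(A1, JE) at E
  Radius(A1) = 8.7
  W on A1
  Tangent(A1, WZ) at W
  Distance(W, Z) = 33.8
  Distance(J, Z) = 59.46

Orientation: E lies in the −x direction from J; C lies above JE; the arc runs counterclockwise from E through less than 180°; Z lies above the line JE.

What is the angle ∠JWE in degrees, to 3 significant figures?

98.7°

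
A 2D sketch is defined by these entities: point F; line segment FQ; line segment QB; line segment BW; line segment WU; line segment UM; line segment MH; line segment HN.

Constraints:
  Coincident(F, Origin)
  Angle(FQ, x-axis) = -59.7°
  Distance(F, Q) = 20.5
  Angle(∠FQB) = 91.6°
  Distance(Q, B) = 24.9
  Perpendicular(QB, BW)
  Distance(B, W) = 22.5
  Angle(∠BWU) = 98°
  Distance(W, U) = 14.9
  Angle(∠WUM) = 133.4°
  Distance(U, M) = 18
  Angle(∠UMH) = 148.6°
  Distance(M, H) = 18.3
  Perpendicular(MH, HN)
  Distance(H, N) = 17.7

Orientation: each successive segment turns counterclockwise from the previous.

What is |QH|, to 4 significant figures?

10.89

F is at the origin; FQ runs at -59.7° with length 20.5, so Q = (10.34, -17.70). ∠FQB = 91.6° gives QB at 28.70° from the x-axis; with |QB| = 24.9, B = (32.18, -5.742). QB ⟂ BW, so BW runs at 118.7°; with |BW| = 22.5, W = (21.38, 13.99). ∠BWU = 98.0° gives WU at -159.3° from the x-axis; with |WU| = 14.9, U = (7.441, 8.727). ∠WUM = 133.4° gives UM at -112.7° from the x-axis; with |UM| = 18.0, M = (0.4943, -7.879). ∠UMH = 148.6° gives MH at -81.30° from the x-axis; with |MH| = 18.3, H = (3.262, -25.97). Then |QH| = |H − Q| = 10.89.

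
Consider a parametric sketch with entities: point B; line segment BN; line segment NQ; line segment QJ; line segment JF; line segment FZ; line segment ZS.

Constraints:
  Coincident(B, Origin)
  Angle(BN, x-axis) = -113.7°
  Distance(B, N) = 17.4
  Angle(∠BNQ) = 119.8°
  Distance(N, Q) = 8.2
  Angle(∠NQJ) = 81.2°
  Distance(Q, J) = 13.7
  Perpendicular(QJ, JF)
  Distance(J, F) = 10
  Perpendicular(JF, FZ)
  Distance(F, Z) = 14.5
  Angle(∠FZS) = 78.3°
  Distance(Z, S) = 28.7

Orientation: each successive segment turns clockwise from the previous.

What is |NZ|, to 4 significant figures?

2.796

B is at the origin; BN runs at -113.7° with length 17.4, so N = (-6.994, -15.93). ∠BNQ = 119.8° gives NQ at -173.9° from the x-axis; with |NQ| = 8.2, Q = (-15.15, -16.80). ∠NQJ = 81.2° gives QJ at 87.30° from the x-axis; with |QJ| = 13.7, J = (-14.50, -3.119). QJ ⟂ JF, so JF runs at -2.700°; with |JF| = 10.0, F = (-4.513, -3.590). JF is perpendicular to FZ, so FZ runs at -92.70°; with |FZ| = 14.5, Z = (-5.196, -18.07). Then |NZ| = |Z − N| = 2.796.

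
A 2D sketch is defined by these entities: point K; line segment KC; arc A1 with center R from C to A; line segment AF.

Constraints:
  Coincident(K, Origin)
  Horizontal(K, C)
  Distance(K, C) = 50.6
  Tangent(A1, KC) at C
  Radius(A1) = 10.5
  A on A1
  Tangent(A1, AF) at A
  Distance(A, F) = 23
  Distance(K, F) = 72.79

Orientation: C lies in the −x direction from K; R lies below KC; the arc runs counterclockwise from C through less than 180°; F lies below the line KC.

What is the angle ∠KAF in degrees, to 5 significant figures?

110.86°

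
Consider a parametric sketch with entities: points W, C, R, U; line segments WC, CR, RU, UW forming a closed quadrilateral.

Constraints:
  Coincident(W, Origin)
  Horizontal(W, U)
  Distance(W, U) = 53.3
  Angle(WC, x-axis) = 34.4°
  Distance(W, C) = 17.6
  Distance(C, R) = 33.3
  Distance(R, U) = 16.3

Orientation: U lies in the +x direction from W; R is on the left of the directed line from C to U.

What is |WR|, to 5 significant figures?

49.781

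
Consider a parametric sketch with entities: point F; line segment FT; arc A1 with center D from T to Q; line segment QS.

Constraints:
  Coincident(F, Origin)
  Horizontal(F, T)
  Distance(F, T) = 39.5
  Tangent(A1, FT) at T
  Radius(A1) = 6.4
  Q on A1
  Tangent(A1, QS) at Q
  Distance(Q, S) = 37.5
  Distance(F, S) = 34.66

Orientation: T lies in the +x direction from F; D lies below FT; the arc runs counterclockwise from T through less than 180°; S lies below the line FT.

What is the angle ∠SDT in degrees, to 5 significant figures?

133.45°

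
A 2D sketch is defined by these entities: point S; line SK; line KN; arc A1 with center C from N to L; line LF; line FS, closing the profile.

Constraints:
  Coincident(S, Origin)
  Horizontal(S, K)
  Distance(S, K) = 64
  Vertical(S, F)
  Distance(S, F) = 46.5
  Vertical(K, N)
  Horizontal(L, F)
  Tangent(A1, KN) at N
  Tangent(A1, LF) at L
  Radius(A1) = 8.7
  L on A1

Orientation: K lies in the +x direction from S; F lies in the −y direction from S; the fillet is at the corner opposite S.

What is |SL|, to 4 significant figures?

72.25

S is at the origin; SK is horizontal with |SK| = 64.0 and K on the +x side, so K = (64.00, 0.000). SF is vertical with |SF| = 46.5 and F on the −y side, so F = (0.000, -46.50). The virtual corner opposite S is at (64.00, -46.50). A1 meets KN tangentially, so CN is at right angles to KN and since A1 is tangent to LF there, CL ⟂ LF, with radius 8.7, so the center C sits 8.7 in from both sides at C = (55.30, -37.80). That places the tangent points at N = (64.00, -37.80) on KN and L = (55.30, -46.50) on LF. Then |SL| = |L − S| = 72.25.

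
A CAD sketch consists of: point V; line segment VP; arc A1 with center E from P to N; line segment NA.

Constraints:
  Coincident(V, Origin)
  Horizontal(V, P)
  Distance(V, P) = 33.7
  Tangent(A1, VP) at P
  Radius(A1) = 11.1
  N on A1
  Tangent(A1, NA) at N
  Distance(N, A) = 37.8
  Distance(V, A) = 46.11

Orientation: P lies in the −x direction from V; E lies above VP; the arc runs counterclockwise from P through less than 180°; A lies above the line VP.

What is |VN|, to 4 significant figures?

24.39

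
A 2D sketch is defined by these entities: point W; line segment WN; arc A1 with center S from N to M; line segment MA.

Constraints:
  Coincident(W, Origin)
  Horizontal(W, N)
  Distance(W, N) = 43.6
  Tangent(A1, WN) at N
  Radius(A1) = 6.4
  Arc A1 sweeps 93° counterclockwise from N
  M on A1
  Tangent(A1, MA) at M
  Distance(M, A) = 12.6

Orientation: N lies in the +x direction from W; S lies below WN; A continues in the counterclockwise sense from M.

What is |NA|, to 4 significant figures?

20.15

W is at the origin; W and N share the same y with |WN| = 43.6 and N on the +x side, so N = (43.60, 0.000). Since A1 is tangent to WN there, SN ⟂ WN, so S = N + (0, -6.4) = (43.60, -6.400). On A1, N sits at bearing 90° from S; a 93° counterclockwise sweep puts M at bearing 183°, so M = S + 6.4·(cos 183°, sin 183°) = (37.21, -6.735). The tangent condition forces SM to be normal to MA, so MA runs along (−sin 183°, cos 183°); with |MA| = 12.6, A = (37.87, -19.32). Then |NA| = |A − N| = 20.15.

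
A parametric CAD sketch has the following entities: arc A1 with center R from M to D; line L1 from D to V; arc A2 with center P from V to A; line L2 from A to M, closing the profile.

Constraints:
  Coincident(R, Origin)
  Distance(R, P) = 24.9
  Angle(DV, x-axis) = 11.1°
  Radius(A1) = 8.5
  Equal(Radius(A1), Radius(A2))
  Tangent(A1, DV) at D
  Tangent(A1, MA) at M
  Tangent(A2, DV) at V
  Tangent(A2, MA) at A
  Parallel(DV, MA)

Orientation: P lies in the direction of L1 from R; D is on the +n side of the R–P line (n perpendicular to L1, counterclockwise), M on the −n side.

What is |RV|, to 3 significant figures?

26.3

Tangency of A1 to both parallel lines with radius 8.5 puts D and M at R ± 8.5·n: D = (-1.64, 8.34), M = (1.64, -8.34). Equal radii place V and A the same way about P: V = P + 8.5·n = (22.8, 13.1), A = P − 8.5·n = (26.1, -3.55). Then |RV| = |V − R| = 26.3.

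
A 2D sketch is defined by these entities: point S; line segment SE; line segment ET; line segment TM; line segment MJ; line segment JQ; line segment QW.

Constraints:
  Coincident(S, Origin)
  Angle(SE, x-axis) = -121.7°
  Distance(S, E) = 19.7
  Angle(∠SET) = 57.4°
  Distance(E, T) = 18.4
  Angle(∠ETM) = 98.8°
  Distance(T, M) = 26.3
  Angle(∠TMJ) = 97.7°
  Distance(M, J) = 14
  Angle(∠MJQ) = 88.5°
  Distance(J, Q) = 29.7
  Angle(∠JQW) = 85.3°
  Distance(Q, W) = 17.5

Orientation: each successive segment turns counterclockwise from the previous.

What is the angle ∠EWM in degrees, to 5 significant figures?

92.257°

S is at the origin; SE runs at -121.7° with length 19.7, so E = (-10.352, -16.761). ∠SET = 57.4° gives ET at 0.90000° from the x-axis; with |ET| = 18.4, T = (8.0459, -16.472). ∠ETM = 98.8° gives TM at 82.100° from the x-axis; with |TM| = 26.3, M = (11.661, 9.5784). ∠TMJ = 97.7° gives MJ at 164.40° from the x-axis; with |MJ| = 14.0, J = (-1.8235, 13.343). ∠MJQ = 88.5° gives JQ at -104.10° from the x-axis; with |JQ| = 29.7, Q = (-9.0589, -15.462). ∠JQW = 85.3° gives QW at -9.4000° from the x-axis; with |QW| = 17.5, W = (8.2061, -18.320). Then cos ∠EWM = WE·WM / (|WE||WM|), giving 92.257°.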